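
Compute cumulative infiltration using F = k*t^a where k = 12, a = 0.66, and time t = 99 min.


F = k * t^a = 12 * 99^0.66
F = 12 * 20.754832

249.0580 mm


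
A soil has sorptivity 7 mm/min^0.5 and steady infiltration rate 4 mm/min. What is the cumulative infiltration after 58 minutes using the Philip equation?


F = S*sqrt(t) + A*t
F = 7*sqrt(58) + 4*58
F = 7*7.615773 + 232

285.3104 mm


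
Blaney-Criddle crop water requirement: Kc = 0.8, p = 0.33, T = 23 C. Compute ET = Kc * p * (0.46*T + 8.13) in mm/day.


ET = Kc * p * (0.46*T + 8.13)
ET = 0.8 * 0.33 * (0.46*23 + 8.13)
ET = 0.8 * 0.33 * 18.7100

4.9394 mm/day


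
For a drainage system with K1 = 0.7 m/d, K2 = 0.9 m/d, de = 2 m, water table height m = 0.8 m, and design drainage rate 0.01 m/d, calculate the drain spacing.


S^2 = 8*K2*de*m/q + 4*K1*m^2/q
S^2 = 8*0.9*2*0.8/0.01 + 4*0.7*0.8^2/0.01
S = sqrt(1331.2000)

36.4856 m


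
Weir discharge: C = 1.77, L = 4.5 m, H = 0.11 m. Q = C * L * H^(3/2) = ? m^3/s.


Q = C * L * H^(3/2) = 1.77 * 4.5 * 0.11^1.5 = 1.77 * 4.5 * 0.036483

0.2906 m^3/s


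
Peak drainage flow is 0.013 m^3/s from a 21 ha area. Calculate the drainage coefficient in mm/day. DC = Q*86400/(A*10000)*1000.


DC = Q * 86400 / (A * 10000) * 1000
DC = 0.013 * 86400 / (21 * 10000) * 1000
DC = 1123200.0000 / 210000

5.3486 mm/day


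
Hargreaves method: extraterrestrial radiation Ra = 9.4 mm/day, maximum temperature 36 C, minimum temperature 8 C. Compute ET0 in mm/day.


Tmean = (Tmax + Tmin)/2 = (36 + 8)/2 = 22.0
ET0 = 0.0023 * 9.4 * (22.0 + 17.8) * sqrt(36 - 8)
ET0 = 0.0023 * 9.4 * 39.8 * 5.291503

4.5532 mm/day


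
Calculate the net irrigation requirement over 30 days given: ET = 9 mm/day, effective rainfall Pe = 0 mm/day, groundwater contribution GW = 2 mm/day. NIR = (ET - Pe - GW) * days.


Daily deficit = ET - Pe - GW = 9 - 0 - 2 = 7 mm/day
NIR = 7 * 30 = 210 mm

210.0000 mm


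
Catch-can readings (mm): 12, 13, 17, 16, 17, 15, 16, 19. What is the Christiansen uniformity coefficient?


mean = 15.625000 mm
MAD = 1.718750 mm
CU = (1 - 1.718750/15.625000)*100

89.0000 %


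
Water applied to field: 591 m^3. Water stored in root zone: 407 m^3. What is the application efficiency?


Ea = V_root / V_field * 100 = 407 / 591 * 100 = 68.8663%

68.8663 %


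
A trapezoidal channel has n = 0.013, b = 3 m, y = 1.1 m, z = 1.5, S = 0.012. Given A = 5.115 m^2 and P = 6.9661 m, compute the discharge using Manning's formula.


R = A/P = 5.115/6.9661 = 0.734270
Q = (1/0.013) * 5.115 * 0.734270^(2/3) * 0.012^0.5

35.0803 m^3/s


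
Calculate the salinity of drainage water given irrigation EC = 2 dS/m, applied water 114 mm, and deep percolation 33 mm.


EC_dw = EC_iw * D_iw / D_dw
EC_dw = 2 * 114 / 33
EC_dw = 228 / 33

6.9091 dS/m


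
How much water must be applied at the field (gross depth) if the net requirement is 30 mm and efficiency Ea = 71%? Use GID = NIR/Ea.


Ea = 71% = 0.71
GID = NIR / Ea = 30 / 0.71 = 42.2535 mm

42.2535 mm


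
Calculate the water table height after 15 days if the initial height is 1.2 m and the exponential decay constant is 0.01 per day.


m = m0 * exp(-k*t)
m = 1.2 * exp(-0.01 * 15)
m = 1.2 * exp(-0.1500)

1.0328 m


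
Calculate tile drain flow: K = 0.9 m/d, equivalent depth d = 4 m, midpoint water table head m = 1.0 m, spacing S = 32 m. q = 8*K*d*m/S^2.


q = 8*K*d*m/S^2
q = 8*0.9*4*1.0/32^2
q = 28.8000 / 1024

0.0281 m/d


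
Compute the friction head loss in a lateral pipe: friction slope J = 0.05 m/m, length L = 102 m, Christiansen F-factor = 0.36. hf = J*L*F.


hf = J * L * F = 0.05 * 102 * 0.36 = 1.8360 m

1.8360 m


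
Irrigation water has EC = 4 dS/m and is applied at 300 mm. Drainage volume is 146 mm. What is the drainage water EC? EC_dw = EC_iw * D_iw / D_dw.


EC_dw = EC_iw * D_iw / D_dw
EC_dw = 4 * 300 / 146
EC_dw = 1200 / 146

8.2192 dS/m


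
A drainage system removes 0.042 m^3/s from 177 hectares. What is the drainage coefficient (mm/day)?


DC = Q * 86400 / (A * 10000) * 1000
DC = 0.042 * 86400 / (177 * 10000) * 1000
DC = 3628800.0000 / 1770000

2.0502 mm/day


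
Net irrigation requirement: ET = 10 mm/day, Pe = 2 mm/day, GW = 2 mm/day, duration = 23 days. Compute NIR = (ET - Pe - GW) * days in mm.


Daily deficit = ET - Pe - GW = 10 - 2 - 2 = 6 mm/day
NIR = 6 * 23 = 138 mm

138.0000 mm


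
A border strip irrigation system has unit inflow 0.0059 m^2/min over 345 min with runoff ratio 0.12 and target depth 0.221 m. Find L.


L = q*t/((1+r)*Z)
L = 0.0059*345/((1+0.12)*0.221)
L = 2.0355/0.24752

8.2236 m


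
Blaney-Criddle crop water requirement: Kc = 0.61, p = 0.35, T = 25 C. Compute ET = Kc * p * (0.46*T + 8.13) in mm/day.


ET = Kc * p * (0.46*T + 8.13)
ET = 0.61 * 0.35 * (0.46*25 + 8.13)
ET = 0.61 * 0.35 * 19.6300

4.1910 mm/day


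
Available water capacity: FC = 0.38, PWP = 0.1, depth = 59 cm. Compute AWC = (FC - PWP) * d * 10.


AWC = (FC - PWP) * d * 10
AWC = (0.38 - 0.1) * 59 * 10
AWC = 0.2800 * 59 * 10

165.2000 mm


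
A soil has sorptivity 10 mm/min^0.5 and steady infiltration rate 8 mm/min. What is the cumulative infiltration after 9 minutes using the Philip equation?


F = S*sqrt(t) + A*t
F = 10*sqrt(9) + 8*9
F = 10*3.000000 + 72

102.0000 mm


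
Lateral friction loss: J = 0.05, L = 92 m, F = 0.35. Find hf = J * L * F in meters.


hf = J * L * F = 0.05 * 92 * 0.35 = 1.6100 m

1.6100 m


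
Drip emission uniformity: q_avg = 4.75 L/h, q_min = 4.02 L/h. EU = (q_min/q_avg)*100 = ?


EU = (q_min/q_avg)*100 = (4.02/4.75)*100 = 84.6316%

84.6316 %


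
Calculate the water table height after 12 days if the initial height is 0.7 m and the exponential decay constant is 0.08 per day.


m = m0 * exp(-k*t)
m = 0.7 * exp(-0.08 * 12)
m = 0.7 * exp(-0.9600)

0.2680 m


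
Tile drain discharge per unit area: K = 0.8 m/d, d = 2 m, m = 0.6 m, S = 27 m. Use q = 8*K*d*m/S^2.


q = 8*K*d*m/S^2
q = 8*0.8*2*0.6/27^2
q = 7.6800 / 729

0.0105 m/d


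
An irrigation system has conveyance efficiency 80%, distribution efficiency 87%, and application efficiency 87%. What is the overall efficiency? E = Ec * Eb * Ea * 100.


Ec = 0.8, Eb = 0.87, Ea = 0.87
E = 0.8 * 0.87 * 0.87 * 100 = 60.5520%

60.5520 %


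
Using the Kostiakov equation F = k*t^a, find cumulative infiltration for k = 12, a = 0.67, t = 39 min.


F = k * t^a = 12 * 39^0.67
F = 12 * 11.641616

139.6994 mm


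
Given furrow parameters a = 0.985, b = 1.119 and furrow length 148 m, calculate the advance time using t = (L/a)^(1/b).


t = (L/a)^(1/b)
t = (148/0.985)^(1/1.119)
t = 150.253807^(1/1.119)

88.1721 min


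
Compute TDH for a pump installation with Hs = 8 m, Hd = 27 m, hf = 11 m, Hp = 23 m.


TDH = Hs + Hd + hf + Hp = 8 + 27 + 11 + 23 = 69

69 m


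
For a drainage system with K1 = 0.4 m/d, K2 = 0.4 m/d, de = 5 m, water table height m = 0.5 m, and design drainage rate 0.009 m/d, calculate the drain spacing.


S^2 = 8*K2*de*m/q + 4*K1*m^2/q
S^2 = 8*0.4*5*0.5/0.009 + 4*0.4*0.5^2/0.009
S = sqrt(933.3333)

30.5505 m


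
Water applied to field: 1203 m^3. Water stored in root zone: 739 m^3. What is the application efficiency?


Ea = V_root / V_field * 100 = 739 / 1203 * 100 = 61.4298%

61.4298 %


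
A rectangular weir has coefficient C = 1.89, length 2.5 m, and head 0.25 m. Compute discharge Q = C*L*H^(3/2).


Q = C * L * H^(3/2) = 1.89 * 2.5 * 0.25^1.5 = 1.89 * 2.5 * 0.125000

0.5906 m^3/s


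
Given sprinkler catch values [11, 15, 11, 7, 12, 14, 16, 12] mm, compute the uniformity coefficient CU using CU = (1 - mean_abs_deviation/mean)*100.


mean = 12.250000 mm
MAD = 2.062500 mm
CU = (1 - 2.062500/12.250000)*100

83.1633 %


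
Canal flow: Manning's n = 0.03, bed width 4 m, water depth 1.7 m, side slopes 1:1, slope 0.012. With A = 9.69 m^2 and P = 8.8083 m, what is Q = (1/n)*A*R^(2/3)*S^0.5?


R = A/P = 9.69/8.8083 = 1.100099
Q = (1/0.03) * 9.69 * 1.100099^(2/3) * 0.012^0.5

37.7063 m^3/s


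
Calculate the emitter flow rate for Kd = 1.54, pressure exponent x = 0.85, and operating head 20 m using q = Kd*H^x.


q = Kd * H^x = 1.54 * 20^0.85 = 1.54 * 12.760729

19.6515 L/h


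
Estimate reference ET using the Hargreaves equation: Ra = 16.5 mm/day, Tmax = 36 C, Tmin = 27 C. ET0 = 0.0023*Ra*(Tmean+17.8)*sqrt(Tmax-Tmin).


Tmean = (Tmax + Tmin)/2 = (36 + 27)/2 = 31.5
ET0 = 0.0023 * 16.5 * (31.5 + 17.8) * sqrt(36 - 27)
ET0 = 0.0023 * 16.5 * 49.3 * 3.000000

5.6128 mm/day


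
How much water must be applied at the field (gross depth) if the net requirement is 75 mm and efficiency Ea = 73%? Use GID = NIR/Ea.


Ea = 73% = 0.73
GID = NIR / Ea = 75 / 0.73 = 102.7397 mm

102.7397 mm


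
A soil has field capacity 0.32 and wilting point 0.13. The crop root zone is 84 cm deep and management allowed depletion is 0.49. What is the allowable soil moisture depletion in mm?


SMD = (FC - PWP) * d * MAD * 10
SMD = (0.32 - 0.13) * 84 * 0.49 * 10
SMD = 0.1900 * 84 * 0.49 * 10

78.2040 mm


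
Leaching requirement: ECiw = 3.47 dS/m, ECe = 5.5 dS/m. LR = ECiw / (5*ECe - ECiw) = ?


LR = ECiw / (5*ECe - ECiw)
LR = 3.47 / (5*5.5 - 3.47)
LR = 3.47 / 24.0300

0.1444


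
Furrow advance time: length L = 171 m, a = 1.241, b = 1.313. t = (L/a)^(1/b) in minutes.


t = (L/a)^(1/b)
t = (171/1.241)^(1/1.313)
t = 137.792103^(1/1.313)

42.5858 min


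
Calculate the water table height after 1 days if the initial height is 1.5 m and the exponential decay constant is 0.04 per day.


m = m0 * exp(-k*t)
m = 1.5 * exp(-0.04 * 1)
m = 1.5 * exp(-0.0400)

1.4412 m


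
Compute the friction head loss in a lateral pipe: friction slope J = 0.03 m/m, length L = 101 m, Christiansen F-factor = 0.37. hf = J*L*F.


hf = J * L * F = 0.03 * 101 * 0.37 = 1.1211 m

1.1211 m


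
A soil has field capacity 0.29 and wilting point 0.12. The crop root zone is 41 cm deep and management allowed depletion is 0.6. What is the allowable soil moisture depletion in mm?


SMD = (FC - PWP) * d * MAD * 10
SMD = (0.29 - 0.12) * 41 * 0.6 * 10
SMD = 0.1700 * 41 * 0.6 * 10

41.8200 mm


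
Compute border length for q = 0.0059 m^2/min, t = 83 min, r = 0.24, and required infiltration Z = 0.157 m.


L = q*t/((1+r)*Z)
L = 0.0059*83/((1+0.24)*0.157)
L = 0.4897/0.19468

2.5154 m


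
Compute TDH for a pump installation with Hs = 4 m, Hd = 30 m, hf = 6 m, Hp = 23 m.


TDH = Hs + Hd + hf + Hp = 4 + 30 + 6 + 23 = 63

63 m


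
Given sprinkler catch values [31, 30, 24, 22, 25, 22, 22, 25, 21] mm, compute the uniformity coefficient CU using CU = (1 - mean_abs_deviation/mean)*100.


mean = 24.666667 mm
MAD = 2.740741 mm
CU = (1 - 2.740741/24.666667)*100

88.8889 %


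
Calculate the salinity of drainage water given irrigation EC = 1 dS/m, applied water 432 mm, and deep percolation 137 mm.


EC_dw = EC_iw * D_iw / D_dw
EC_dw = 1 * 432 / 137
EC_dw = 432 / 137

3.1533 dS/m


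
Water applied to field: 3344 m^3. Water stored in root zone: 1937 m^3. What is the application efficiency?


Ea = V_root / V_field * 100 = 1937 / 3344 * 100 = 57.9246%

57.9246 %


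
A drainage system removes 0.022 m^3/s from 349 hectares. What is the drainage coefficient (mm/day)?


DC = Q * 86400 / (A * 10000) * 1000
DC = 0.022 * 86400 / (349 * 10000) * 1000
DC = 1900800.0000 / 3490000

0.5446 mm/day


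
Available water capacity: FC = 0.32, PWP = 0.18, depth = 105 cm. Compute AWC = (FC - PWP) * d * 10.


AWC = (FC - PWP) * d * 10
AWC = (0.32 - 0.18) * 105 * 10
AWC = 0.1400 * 105 * 10

147.0000 mm


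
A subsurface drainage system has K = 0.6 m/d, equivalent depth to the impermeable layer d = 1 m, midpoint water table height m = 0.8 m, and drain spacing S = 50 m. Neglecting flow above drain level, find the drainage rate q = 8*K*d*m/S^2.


q = 8*K*d*m/S^2
q = 8*0.6*1*0.8/50^2
q = 3.8400 / 2500

0.0015 m/d


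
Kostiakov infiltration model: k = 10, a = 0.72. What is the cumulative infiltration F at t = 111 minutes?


F = k * t^a = 10 * 111^0.72
F = 10 * 29.691528

296.9153 mm


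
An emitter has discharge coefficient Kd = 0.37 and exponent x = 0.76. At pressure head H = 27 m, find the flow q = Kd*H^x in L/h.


q = Kd * H^x = 0.37 * 27^0.76 = 0.37 * 12.241551

4.5294 L/h


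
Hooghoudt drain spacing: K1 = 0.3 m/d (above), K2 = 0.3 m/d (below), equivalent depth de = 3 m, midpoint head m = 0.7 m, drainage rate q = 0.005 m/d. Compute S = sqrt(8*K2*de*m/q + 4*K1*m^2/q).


S^2 = 8*K2*de*m/q + 4*K1*m^2/q
S^2 = 8*0.3*3*0.7/0.005 + 4*0.3*0.7^2/0.005
S = sqrt(1125.6000)

33.5500 m


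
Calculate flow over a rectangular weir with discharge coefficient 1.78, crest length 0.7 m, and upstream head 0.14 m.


Q = C * L * H^(3/2) = 1.78 * 0.7 * 0.14^1.5 = 1.78 * 0.7 * 0.052383

0.0653 m^3/s


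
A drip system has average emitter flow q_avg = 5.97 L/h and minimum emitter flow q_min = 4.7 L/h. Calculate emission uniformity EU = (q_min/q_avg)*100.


EU = (q_min/q_avg)*100 = (4.7/5.97)*100 = 78.7270%

78.7270 %


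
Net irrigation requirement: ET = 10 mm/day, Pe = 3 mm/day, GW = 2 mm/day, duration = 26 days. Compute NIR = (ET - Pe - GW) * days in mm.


Daily deficit = ET - Pe - GW = 10 - 3 - 2 = 5 mm/day
NIR = 5 * 26 = 130 mm

130.0000 mm


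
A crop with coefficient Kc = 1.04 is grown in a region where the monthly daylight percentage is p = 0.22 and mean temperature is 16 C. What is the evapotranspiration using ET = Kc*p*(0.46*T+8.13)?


ET = Kc * p * (0.46*T + 8.13)
ET = 1.04 * 0.22 * (0.46*16 + 8.13)
ET = 1.04 * 0.22 * 15.4900

3.5441 mm/day


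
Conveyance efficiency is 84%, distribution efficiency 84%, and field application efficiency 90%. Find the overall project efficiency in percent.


Ec = 0.84, Eb = 0.84, Ea = 0.9
E = 0.84 * 0.84 * 0.9 * 100 = 63.5040%

63.5040 %


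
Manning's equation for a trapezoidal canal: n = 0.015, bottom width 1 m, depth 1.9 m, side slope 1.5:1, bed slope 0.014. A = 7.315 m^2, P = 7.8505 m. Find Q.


R = A/P = 7.315/7.8505 = 0.931788
Q = (1/0.015) * 7.315 * 0.931788^(2/3) * 0.014^0.5

55.0468 m^3/s


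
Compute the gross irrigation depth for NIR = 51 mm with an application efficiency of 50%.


Ea = 50% = 0.5
GID = NIR / Ea = 51 / 0.5 = 102.0000 mm

102.0000 mm


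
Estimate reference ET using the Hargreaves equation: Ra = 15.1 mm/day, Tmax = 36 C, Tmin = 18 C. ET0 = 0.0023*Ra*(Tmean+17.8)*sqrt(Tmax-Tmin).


Tmean = (Tmax + Tmin)/2 = (36 + 18)/2 = 27.0
ET0 = 0.0023 * 15.1 * (27.0 + 17.8) * sqrt(36 - 18)
ET0 = 0.0023 * 15.1 * 44.8 * 4.242641

6.6011 mm/day


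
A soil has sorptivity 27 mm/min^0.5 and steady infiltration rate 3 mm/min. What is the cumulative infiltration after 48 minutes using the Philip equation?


F = S*sqrt(t) + A*t
F = 27*sqrt(48) + 3*48
F = 27*6.928203 + 144

331.0615 mm


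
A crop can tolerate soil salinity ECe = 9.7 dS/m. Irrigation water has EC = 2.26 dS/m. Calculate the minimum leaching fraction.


LR = ECiw / (5*ECe - ECiw)
LR = 2.26 / (5*9.7 - 2.26)
LR = 2.26 / 46.2400

0.0489


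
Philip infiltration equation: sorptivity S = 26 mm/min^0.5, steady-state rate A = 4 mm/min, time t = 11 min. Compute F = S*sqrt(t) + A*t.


F = S*sqrt(t) + A*t
F = 26*sqrt(11) + 4*11
F = 26*3.316625 + 44

130.2323 mm


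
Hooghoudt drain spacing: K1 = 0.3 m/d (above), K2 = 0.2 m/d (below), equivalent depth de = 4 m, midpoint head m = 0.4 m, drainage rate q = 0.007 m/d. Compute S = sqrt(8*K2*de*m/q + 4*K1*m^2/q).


S^2 = 8*K2*de*m/q + 4*K1*m^2/q
S^2 = 8*0.2*4*0.4/0.007 + 4*0.3*0.4^2/0.007
S = sqrt(393.1429)

19.8278 m


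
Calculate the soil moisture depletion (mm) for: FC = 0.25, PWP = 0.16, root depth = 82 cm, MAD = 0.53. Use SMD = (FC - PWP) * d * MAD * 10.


SMD = (FC - PWP) * d * MAD * 10
SMD = (0.25 - 0.16) * 82 * 0.53 * 10
SMD = 0.0900 * 82 * 0.53 * 10

39.1140 mm


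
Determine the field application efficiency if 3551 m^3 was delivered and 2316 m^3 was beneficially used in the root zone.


Ea = V_root / V_field * 100 = 2316 / 3551 * 100 = 65.2211%

65.2211 %


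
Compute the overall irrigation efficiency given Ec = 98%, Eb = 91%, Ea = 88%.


Ec = 0.98, Eb = 0.91, Ea = 0.88
E = 0.98 * 0.91 * 0.88 * 100 = 78.4784%

78.4784 %


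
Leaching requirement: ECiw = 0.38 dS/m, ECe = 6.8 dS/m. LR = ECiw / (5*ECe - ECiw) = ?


LR = ECiw / (5*ECe - ECiw)
LR = 0.38 / (5*6.8 - 0.38)
LR = 0.38 / 33.6200

0.0113


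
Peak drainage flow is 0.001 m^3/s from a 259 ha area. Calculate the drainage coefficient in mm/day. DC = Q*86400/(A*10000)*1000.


DC = Q * 86400 / (A * 10000) * 1000
DC = 0.001 * 86400 / (259 * 10000) * 1000
DC = 86400.0000 / 2590000

0.0334 mm/day


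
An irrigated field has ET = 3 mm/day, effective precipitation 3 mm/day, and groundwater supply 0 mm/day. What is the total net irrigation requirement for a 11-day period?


Daily deficit = ET - Pe - GW = 3 - 3 - 0 = 0 mm/day
NIR = 0 * 11 = 0 mm

0 mm


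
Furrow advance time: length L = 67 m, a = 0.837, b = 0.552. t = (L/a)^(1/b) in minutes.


t = (L/a)^(1/b)
t = (67/0.837)^(1/0.552)
t = 80.047790^(1/0.552)

2806.0580 min


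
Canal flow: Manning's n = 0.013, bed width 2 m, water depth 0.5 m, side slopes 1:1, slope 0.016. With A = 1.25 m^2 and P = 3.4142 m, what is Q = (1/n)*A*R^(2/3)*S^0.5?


R = A/P = 1.25/3.4142 = 0.366118
Q = (1/0.013) * 1.25 * 0.366118^(2/3) * 0.016^0.5

6.2245 m^3/s


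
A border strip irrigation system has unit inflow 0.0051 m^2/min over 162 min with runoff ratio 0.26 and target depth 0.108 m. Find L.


L = q*t/((1+r)*Z)
L = 0.0051*162/((1+0.26)*0.108)
L = 0.8262/0.13608

6.0714 m


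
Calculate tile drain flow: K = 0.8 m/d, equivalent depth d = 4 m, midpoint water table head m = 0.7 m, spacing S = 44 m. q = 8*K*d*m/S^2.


q = 8*K*d*m/S^2
q = 8*0.8*4*0.7/44^2
q = 17.9200 / 1936

0.0093 m/d


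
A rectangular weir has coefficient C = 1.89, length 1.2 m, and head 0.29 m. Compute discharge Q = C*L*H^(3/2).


Q = C * L * H^(3/2) = 1.89 * 1.2 * 0.29^1.5 = 1.89 * 1.2 * 0.156170

0.3542 m^3/s


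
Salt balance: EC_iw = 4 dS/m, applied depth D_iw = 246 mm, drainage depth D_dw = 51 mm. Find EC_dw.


EC_dw = EC_iw * D_iw / D_dw
EC_dw = 4 * 246 / 51
EC_dw = 984 / 51

19.2941 dS/m


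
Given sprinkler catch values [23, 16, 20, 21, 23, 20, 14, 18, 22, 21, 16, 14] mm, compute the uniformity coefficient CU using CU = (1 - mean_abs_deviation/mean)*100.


mean = 19.000000 mm
MAD = 2.833333 mm
CU = (1 - 2.833333/19.000000)*100

85.0877 %


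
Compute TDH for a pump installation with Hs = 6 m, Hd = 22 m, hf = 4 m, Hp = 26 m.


TDH = Hs + Hd + hf + Hp = 6 + 22 + 4 + 26 = 58

58 m


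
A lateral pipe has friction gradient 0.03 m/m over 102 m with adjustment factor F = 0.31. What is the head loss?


hf = J * L * F = 0.03 * 102 * 0.31 = 0.9486 m

0.9486 m


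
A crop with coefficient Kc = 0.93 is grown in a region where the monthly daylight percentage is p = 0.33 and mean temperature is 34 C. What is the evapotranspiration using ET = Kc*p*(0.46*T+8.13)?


ET = Kc * p * (0.46*T + 8.13)
ET = 0.93 * 0.33 * (0.46*34 + 8.13)
ET = 0.93 * 0.33 * 23.7700

7.2950 mm/day


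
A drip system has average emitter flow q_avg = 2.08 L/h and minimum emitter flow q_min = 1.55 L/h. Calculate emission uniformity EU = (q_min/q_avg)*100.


EU = (q_min/q_avg)*100 = (1.55/2.08)*100 = 74.5192%

74.5192 %


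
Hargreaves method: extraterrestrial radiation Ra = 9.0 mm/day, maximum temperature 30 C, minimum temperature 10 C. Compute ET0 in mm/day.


Tmean = (Tmax + Tmin)/2 = (30 + 10)/2 = 20.0
ET0 = 0.0023 * 9.0 * (20.0 + 17.8) * sqrt(30 - 10)
ET0 = 0.0023 * 9.0 * 37.8 * 4.472136

3.4993 mm/day


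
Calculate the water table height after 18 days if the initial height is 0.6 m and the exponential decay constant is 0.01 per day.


m = m0 * exp(-k*t)
m = 0.6 * exp(-0.01 * 18)
m = 0.6 * exp(-0.1800)

0.5012 m


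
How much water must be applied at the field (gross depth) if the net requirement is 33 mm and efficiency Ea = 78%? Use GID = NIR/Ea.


Ea = 78% = 0.78
GID = NIR / Ea = 33 / 0.78 = 42.3077 mm

42.3077 mm


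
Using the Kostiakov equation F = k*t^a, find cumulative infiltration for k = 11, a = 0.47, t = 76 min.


F = k * t^a = 11 * 76^0.47
F = 11 * 7.655656

84.2122 mm


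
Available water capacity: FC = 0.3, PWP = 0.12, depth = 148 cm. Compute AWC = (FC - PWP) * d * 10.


AWC = (FC - PWP) * d * 10
AWC = (0.3 - 0.12) * 148 * 10
AWC = 0.1800 * 148 * 10

266.4000 mm


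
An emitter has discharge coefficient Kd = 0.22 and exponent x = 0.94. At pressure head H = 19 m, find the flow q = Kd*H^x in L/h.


q = Kd * H^x = 0.22 * 19^0.94 = 0.22 * 15.923128

3.5031 L/h


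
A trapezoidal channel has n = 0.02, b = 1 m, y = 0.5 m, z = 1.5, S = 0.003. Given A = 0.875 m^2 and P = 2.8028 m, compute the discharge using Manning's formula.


R = A/P = 0.875/2.8028 = 0.312188
Q = (1/0.02) * 0.875 * 0.312188^(2/3) * 0.003^0.5

1.1028 m^3/s


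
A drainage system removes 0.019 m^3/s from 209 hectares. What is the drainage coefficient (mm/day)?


DC = Q * 86400 / (A * 10000) * 1000
DC = 0.019 * 86400 / (209 * 10000) * 1000
DC = 1641600.0000 / 2090000

0.7855 mm/day


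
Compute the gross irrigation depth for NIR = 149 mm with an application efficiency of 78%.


Ea = 78% = 0.78
GID = NIR / Ea = 149 / 0.78 = 191.0256 mm

191.0256 mm


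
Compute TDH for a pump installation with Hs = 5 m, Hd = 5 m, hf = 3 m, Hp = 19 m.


TDH = Hs + Hd + hf + Hp = 5 + 5 + 3 + 19 = 32

32 m


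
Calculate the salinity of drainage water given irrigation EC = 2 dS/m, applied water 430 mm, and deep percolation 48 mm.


EC_dw = EC_iw * D_iw / D_dw
EC_dw = 2 * 430 / 48
EC_dw = 860 / 48

17.9167 dS/m


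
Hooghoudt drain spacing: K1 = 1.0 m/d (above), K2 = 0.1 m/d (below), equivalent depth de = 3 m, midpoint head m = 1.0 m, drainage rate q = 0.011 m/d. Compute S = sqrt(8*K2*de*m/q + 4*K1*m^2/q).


S^2 = 8*K2*de*m/q + 4*K1*m^2/q
S^2 = 8*0.1*3*1.0/0.011 + 4*1.0*1.0^2/0.011
S = sqrt(581.8182)

24.1209 m


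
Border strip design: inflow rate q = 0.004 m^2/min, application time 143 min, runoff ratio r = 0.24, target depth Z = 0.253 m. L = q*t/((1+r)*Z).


L = q*t/((1+r)*Z)
L = 0.004*143/((1+0.24)*0.253)
L = 0.572/0.31372

1.8233 m


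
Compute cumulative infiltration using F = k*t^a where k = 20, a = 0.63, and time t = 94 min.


F = k * t^a = 20 * 94^0.63
F = 20 * 17.501310

350.0262 mm


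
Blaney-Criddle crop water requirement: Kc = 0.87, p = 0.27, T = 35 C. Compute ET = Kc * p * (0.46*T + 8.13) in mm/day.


ET = Kc * p * (0.46*T + 8.13)
ET = 0.87 * 0.27 * (0.46*35 + 8.13)
ET = 0.87 * 0.27 * 24.2300

5.6916 mm/day


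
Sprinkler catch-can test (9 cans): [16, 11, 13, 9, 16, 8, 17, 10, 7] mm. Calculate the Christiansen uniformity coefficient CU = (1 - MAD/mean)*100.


mean = 11.888889 mm
MAD = 3.209877 mm
CU = (1 - 3.209877/11.888889)*100

73.0010 %


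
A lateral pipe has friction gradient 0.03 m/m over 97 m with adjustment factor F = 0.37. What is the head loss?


hf = J * L * F = 0.03 * 97 * 0.37 = 1.0767 m

1.0767 m


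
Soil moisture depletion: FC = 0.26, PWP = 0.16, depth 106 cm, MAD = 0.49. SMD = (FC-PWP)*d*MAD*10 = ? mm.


SMD = (FC - PWP) * d * MAD * 10
SMD = (0.26 - 0.16) * 106 * 0.49 * 10
SMD = 0.1000 * 106 * 0.49 * 10

51.9400 mm


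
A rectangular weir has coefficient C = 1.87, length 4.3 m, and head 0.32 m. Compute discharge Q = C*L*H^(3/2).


Q = C * L * H^(3/2) = 1.87 * 4.3 * 0.32^1.5 = 1.87 * 4.3 * 0.181019

1.4556 m^3/s


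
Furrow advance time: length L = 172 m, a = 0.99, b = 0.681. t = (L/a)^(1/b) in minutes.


t = (L/a)^(1/b)
t = (172/0.99)^(1/0.681)
t = 173.737374^(1/0.681)

1945.9143 min


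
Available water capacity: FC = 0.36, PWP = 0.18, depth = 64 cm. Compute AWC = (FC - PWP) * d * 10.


AWC = (FC - PWP) * d * 10
AWC = (0.36 - 0.18) * 64 * 10
AWC = 0.1800 * 64 * 10

115.2000 mm


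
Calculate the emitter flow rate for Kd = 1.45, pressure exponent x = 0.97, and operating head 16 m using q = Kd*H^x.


q = Kd * H^x = 1.45 * 16^0.97 = 1.45 * 14.723002

21.3484 L/h


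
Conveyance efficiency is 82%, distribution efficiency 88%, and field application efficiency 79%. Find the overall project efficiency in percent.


Ec = 0.82, Eb = 0.88, Ea = 0.79
E = 0.82 * 0.88 * 0.79 * 100 = 57.0064%

57.0064 %


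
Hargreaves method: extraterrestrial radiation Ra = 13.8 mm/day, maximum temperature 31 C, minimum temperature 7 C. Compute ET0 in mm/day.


Tmean = (Tmax + Tmin)/2 = (31 + 7)/2 = 19.0
ET0 = 0.0023 * 13.8 * (19.0 + 17.8) * sqrt(31 - 7)
ET0 = 0.0023 * 13.8 * 36.8 * 4.898979

5.7222 mm/day


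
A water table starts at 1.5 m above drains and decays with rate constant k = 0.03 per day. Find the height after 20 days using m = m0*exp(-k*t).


m = m0 * exp(-k*t)
m = 1.5 * exp(-0.03 * 20)
m = 1.5 * exp(-0.6000)

0.8232 m


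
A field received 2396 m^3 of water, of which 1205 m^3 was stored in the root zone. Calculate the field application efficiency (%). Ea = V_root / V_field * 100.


Ea = V_root / V_field * 100 = 1205 / 2396 * 100 = 50.2922%

50.2922 %


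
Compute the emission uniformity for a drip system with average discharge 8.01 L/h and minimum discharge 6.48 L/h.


EU = (q_min/q_avg)*100 = (6.48/8.01)*100 = 80.8989%

80.8989 %


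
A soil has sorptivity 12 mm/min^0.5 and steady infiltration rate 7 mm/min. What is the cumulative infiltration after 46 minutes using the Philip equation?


F = S*sqrt(t) + A*t
F = 12*sqrt(46) + 7*46
F = 12*6.782330 + 322

403.3880 mm


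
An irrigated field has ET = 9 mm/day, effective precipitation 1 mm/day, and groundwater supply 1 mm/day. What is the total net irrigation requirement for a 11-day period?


Daily deficit = ET - Pe - GW = 9 - 1 - 1 = 7 mm/day
NIR = 7 * 11 = 77 mm

77.0000 mm


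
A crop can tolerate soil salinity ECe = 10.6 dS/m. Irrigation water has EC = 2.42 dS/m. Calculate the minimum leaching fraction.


LR = ECiw / (5*ECe - ECiw)
LR = 2.42 / (5*10.6 - 2.42)
LR = 2.42 / 50.5800

0.0478


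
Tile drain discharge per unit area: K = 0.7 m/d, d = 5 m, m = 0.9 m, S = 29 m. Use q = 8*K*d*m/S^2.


q = 8*K*d*m/S^2
q = 8*0.7*5*0.9/29^2
q = 25.2000 / 841

0.0300 m/d


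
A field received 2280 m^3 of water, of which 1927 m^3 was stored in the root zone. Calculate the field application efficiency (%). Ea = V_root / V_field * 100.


Ea = V_root / V_field * 100 = 1927 / 2280 * 100 = 84.5175%

84.5175 %


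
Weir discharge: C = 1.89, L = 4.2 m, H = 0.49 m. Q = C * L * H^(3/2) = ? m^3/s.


Q = C * L * H^(3/2) = 1.89 * 4.2 * 0.49^1.5 = 1.89 * 4.2 * 0.343000

2.7227 m^3/s


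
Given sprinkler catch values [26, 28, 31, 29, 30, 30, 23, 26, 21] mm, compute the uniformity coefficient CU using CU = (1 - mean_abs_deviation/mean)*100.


mean = 27.111111 mm
MAD = 2.765432 mm
CU = (1 - 2.765432/27.111111)*100

89.7996 %


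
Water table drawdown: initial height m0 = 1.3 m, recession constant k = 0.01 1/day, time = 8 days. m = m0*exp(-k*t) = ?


m = m0 * exp(-k*t)
m = 1.3 * exp(-0.01 * 8)
m = 1.3 * exp(-0.0800)

1.2001 m


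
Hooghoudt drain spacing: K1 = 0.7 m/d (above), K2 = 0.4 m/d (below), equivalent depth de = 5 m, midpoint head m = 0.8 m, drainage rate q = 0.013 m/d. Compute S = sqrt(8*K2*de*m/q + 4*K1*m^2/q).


S^2 = 8*K2*de*m/q + 4*K1*m^2/q
S^2 = 8*0.4*5*0.8/0.013 + 4*0.7*0.8^2/0.013
S = sqrt(1122.4615)

33.5032 m


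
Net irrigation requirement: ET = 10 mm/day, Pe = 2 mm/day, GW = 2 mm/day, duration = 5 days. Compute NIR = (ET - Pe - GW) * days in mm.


Daily deficit = ET - Pe - GW = 10 - 2 - 2 = 6 mm/day
NIR = 6 * 5 = 30 mm

30.0000 mm


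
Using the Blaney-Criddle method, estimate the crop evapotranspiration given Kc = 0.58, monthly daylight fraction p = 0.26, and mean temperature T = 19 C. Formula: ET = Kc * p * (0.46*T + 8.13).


ET = Kc * p * (0.46*T + 8.13)
ET = 0.58 * 0.26 * (0.46*19 + 8.13)
ET = 0.58 * 0.26 * 16.8700

2.5440 mm/day


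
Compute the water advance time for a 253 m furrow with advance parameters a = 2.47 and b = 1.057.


t = (L/a)^(1/b)
t = (253/2.47)^(1/1.057)
t = 102.429150^(1/1.057)

79.8011 min


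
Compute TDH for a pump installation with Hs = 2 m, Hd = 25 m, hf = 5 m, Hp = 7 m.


TDH = Hs + Hd + hf + Hp = 2 + 25 + 5 + 7 = 39

39 m


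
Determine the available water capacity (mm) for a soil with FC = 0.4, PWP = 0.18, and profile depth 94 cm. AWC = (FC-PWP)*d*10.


AWC = (FC - PWP) * d * 10
AWC = (0.4 - 0.18) * 94 * 10
AWC = 0.2200 * 94 * 10

206.8000 mm


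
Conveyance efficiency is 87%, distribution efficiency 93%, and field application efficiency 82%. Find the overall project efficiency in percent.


Ec = 0.87, Eb = 0.93, Ea = 0.82
E = 0.87 * 0.93 * 0.82 * 100 = 66.3462%

66.3462 %


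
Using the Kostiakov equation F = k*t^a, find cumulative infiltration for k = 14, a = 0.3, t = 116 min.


F = k * t^a = 14 * 116^0.3
F = 14 * 4.162339

58.2727 mm


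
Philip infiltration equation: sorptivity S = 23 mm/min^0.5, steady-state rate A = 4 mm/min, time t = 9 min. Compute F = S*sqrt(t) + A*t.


F = S*sqrt(t) + A*t
F = 23*sqrt(9) + 4*9
F = 23*3.000000 + 36

105.0000 mm


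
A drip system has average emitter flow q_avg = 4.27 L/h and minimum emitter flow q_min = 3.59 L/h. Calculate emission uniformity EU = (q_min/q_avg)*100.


EU = (q_min/q_avg)*100 = (3.59/4.27)*100 = 84.0749%

84.0749 %


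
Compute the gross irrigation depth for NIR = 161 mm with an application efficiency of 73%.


Ea = 73% = 0.73
GID = NIR / Ea = 161 / 0.73 = 220.5479 mm

220.5479 mm


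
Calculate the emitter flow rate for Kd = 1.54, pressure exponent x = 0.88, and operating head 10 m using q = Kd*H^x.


q = Kd * H^x = 1.54 * 10^0.88 = 1.54 * 7.585776

11.6821 L/h


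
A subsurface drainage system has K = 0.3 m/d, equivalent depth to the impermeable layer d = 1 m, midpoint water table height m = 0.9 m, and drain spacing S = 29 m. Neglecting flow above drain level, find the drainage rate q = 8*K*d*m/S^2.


q = 8*K*d*m/S^2
q = 8*0.3*1*0.9/29^2
q = 2.1600 / 841

0.0026 m/d


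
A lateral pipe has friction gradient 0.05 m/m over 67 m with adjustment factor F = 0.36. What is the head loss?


hf = J * L * F = 0.05 * 67 * 0.36 = 1.2060 m

1.2060 m


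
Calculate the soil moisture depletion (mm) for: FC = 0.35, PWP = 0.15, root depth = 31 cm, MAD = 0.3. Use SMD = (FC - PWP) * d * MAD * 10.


SMD = (FC - PWP) * d * MAD * 10
SMD = (0.35 - 0.15) * 31 * 0.3 * 10
SMD = 0.2000 * 31 * 0.3 * 10

18.6000 mm


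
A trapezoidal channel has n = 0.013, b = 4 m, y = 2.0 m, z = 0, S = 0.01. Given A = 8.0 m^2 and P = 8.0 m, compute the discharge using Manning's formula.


R = A/P = 8.0/8.0 = 1.000000
Q = (1/0.013) * 8.0 * 1.000000^(2/3) * 0.01^0.5

61.5385 m^3/s


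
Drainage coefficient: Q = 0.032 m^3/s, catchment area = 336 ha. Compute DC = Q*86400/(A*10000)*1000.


DC = Q * 86400 / (A * 10000) * 1000
DC = 0.032 * 86400 / (336 * 10000) * 1000
DC = 2764800.0000 / 3360000

0.8229 mm/day


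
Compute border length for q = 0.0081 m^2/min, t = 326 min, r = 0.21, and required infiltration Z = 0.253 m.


L = q*t/((1+r)*Z)
L = 0.0081*326/((1+0.21)*0.253)
L = 2.6406/0.30613

8.6257 m


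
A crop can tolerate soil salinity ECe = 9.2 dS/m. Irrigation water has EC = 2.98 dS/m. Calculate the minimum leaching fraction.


LR = ECiw / (5*ECe - ECiw)
LR = 2.98 / (5*9.2 - 2.98)
LR = 2.98 / 43.0200

0.0693


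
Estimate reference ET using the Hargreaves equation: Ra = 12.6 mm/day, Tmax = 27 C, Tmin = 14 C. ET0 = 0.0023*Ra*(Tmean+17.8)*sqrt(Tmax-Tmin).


Tmean = (Tmax + Tmin)/2 = (27 + 14)/2 = 20.5
ET0 = 0.0023 * 12.6 * (20.5 + 17.8) * sqrt(27 - 14)
ET0 = 0.0023 * 12.6 * 38.3 * 3.605551

4.0019 mm/day


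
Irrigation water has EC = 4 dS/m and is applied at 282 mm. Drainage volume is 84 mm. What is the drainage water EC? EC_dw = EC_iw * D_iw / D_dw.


EC_dw = EC_iw * D_iw / D_dw
EC_dw = 4 * 282 / 84
EC_dw = 1128 / 84

13.4286 dS/m


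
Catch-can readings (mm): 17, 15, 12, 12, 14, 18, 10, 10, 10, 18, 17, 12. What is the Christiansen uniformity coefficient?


mean = 13.750000 mm
MAD = 2.750000 mm
CU = (1 - 2.750000/13.750000)*100

80.0000 %


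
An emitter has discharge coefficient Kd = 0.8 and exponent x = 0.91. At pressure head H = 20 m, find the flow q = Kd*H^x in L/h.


q = Kd * H^x = 0.8 * 20^0.91 = 0.8 * 15.273455

12.2188 L/h


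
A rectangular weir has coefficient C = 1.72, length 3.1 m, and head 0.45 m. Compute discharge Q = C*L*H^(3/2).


Q = C * L * H^(3/2) = 1.72 * 3.1 * 0.45^1.5 = 1.72 * 3.1 * 0.301869

1.6096 m^3/s


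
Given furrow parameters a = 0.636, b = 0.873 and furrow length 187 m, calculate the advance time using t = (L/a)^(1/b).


t = (L/a)^(1/b)
t = (187/0.636)^(1/0.873)
t = 294.025157^(1/0.873)

672.1615 min


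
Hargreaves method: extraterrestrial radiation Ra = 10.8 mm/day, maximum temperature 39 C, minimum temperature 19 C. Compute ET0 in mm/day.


Tmean = (Tmax + Tmin)/2 = (39 + 19)/2 = 29.0
ET0 = 0.0023 * 10.8 * (29.0 + 17.8) * sqrt(39 - 19)
ET0 = 0.0023 * 10.8 * 46.8 * 4.472136

5.1989 mm/day


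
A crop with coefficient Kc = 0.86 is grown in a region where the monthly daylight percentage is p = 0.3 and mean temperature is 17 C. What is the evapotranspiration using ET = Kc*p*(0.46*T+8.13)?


ET = Kc * p * (0.46*T + 8.13)
ET = 0.86 * 0.3 * (0.46*17 + 8.13)
ET = 0.86 * 0.3 * 15.9500

4.1151 mm/day


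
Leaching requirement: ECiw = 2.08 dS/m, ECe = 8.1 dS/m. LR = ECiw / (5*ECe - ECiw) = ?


LR = ECiw / (5*ECe - ECiw)
LR = 2.08 / (5*8.1 - 2.08)
LR = 2.08 / 38.4200

0.0541


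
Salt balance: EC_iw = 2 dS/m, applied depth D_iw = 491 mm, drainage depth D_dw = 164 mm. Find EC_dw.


EC_dw = EC_iw * D_iw / D_dw
EC_dw = 2 * 491 / 164
EC_dw = 982 / 164

5.9878 dS/m


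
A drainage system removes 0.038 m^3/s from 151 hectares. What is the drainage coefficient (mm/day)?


DC = Q * 86400 / (A * 10000) * 1000
DC = 0.038 * 86400 / (151 * 10000) * 1000
DC = 3283200.0000 / 1510000

2.1743 mm/day


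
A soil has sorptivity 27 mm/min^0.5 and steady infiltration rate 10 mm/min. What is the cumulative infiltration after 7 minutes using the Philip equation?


F = S*sqrt(t) + A*t
F = 27*sqrt(7) + 10*7
F = 27*2.645751 + 70

141.4353 mm


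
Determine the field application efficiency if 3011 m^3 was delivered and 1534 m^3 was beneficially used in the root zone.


Ea = V_root / V_field * 100 = 1534 / 3011 * 100 = 50.9465%

50.9465 %


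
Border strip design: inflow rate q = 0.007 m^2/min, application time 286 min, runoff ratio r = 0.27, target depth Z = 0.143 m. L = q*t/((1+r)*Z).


L = q*t/((1+r)*Z)
L = 0.007*286/((1+0.27)*0.143)
L = 2.002/0.18161

11.0236 m


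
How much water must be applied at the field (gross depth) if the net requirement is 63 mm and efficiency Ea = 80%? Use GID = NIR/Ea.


Ea = 80% = 0.8
GID = NIR / Ea = 63 / 0.8 = 78.7500 mm

78.7500 mm


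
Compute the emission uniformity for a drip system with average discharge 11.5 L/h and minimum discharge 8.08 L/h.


EU = (q_min/q_avg)*100 = (8.08/11.5)*100 = 70.2609%

70.2609 %


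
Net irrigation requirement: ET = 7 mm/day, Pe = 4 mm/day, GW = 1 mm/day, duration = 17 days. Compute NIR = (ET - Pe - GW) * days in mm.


Daily deficit = ET - Pe - GW = 7 - 4 - 1 = 2 mm/day
NIR = 2 * 17 = 34 mm

34.0000 mm


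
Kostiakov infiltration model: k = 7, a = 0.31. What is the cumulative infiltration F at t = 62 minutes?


F = k * t^a = 7 * 62^0.31
F = 7 * 3.594524

25.1617 mm


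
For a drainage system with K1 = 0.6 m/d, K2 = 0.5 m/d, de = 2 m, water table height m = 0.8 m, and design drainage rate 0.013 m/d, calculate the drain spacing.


S^2 = 8*K2*de*m/q + 4*K1*m^2/q
S^2 = 8*0.5*2*0.8/0.013 + 4*0.6*0.8^2/0.013
S = sqrt(610.4615)

24.7075 m


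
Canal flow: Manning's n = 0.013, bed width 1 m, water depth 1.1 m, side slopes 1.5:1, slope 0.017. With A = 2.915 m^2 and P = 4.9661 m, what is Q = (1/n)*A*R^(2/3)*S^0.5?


R = A/P = 2.915/4.9661 = 0.586980
Q = (1/0.013) * 2.915 * 0.586980^(2/3) * 0.017^0.5

20.4960 m^3/s


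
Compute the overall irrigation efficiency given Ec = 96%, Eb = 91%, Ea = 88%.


Ec = 0.96, Eb = 0.91, Ea = 0.88
E = 0.96 * 0.91 * 0.88 * 100 = 76.8768%

76.8768 %


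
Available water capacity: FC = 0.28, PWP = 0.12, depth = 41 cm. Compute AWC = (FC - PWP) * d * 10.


AWC = (FC - PWP) * d * 10
AWC = (0.28 - 0.12) * 41 * 10
AWC = 0.1600 * 41 * 10

65.6000 mm


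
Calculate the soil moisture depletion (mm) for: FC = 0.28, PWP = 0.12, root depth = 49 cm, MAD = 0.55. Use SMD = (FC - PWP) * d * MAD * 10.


SMD = (FC - PWP) * d * MAD * 10
SMD = (0.28 - 0.12) * 49 * 0.55 * 10
SMD = 0.1600 * 49 * 0.55 * 10

43.1200 mm


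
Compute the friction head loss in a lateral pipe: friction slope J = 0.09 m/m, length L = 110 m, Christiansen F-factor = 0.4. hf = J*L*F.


hf = J * L * F = 0.09 * 110 * 0.4 = 3.9600 m

3.9600 m


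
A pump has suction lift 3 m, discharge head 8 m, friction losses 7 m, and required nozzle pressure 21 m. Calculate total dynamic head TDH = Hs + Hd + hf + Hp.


TDH = Hs + Hd + hf + Hp = 3 + 8 + 7 + 21 = 39

39 m


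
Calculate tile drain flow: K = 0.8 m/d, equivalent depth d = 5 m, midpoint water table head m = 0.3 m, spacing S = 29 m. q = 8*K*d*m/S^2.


q = 8*K*d*m/S^2
q = 8*0.8*5*0.3/29^2
q = 9.6000 / 841

0.0114 m/d


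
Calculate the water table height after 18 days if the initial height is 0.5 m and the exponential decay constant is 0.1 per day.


m = m0 * exp(-k*t)
m = 0.5 * exp(-0.1 * 18)
m = 0.5 * exp(-1.8000)

0.0826 m


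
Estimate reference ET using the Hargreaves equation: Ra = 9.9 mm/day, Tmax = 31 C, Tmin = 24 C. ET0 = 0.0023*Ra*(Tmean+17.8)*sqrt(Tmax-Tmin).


Tmean = (Tmax + Tmin)/2 = (31 + 24)/2 = 27.5
ET0 = 0.0023 * 9.9 * (27.5 + 17.8) * sqrt(31 - 24)
ET0 = 0.0023 * 9.9 * 45.3 * 2.645751

2.7290 mm/day


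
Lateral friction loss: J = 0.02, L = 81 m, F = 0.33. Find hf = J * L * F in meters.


hf = J * L * F = 0.02 * 81 * 0.33 = 0.5346 m

0.5346 m


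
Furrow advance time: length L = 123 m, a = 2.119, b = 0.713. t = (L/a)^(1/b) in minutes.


t = (L/a)^(1/b)
t = (123/2.119)^(1/0.713)
t = 58.046248^(1/0.713)

297.6710 min


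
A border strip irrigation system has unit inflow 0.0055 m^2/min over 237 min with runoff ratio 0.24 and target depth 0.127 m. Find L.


L = q*t/((1+r)*Z)
L = 0.0055*237/((1+0.24)*0.127)
L = 1.3035/0.15748

8.2772 m


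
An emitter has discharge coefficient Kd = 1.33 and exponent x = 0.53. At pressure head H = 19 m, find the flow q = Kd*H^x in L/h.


q = Kd * H^x = 1.33 * 19^0.53 = 1.33 * 4.761452

6.3327 L/h


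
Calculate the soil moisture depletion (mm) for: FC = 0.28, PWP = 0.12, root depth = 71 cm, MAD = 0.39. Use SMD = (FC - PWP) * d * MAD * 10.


SMD = (FC - PWP) * d * MAD * 10
SMD = (0.28 - 0.12) * 71 * 0.39 * 10
SMD = 0.1600 * 71 * 0.39 * 10

44.3040 mm


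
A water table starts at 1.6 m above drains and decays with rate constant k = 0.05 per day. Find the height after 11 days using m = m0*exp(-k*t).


m = m0 * exp(-k*t)
m = 1.6 * exp(-0.05 * 11)
m = 1.6 * exp(-0.5500)

0.9231 m


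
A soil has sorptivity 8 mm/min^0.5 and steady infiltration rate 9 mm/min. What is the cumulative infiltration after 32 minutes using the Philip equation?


F = S*sqrt(t) + A*t
F = 8*sqrt(32) + 9*32
F = 8*5.656854 + 288

333.2548 mm


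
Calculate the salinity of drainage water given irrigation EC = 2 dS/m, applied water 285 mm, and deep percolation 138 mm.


EC_dw = EC_iw * D_iw / D_dw
EC_dw = 2 * 285 / 138
EC_dw = 570 / 138

4.1304 dS/m


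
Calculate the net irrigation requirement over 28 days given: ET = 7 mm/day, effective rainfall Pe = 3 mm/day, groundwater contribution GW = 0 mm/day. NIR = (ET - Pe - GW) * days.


Daily deficit = ET - Pe - GW = 7 - 3 - 0 = 4 mm/day
NIR = 4 * 28 = 112 mm

112.0000 mm
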